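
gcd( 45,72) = 9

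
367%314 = 53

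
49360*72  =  3553920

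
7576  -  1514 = 6062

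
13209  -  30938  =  -17729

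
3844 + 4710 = 8554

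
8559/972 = 317/36  =  8.81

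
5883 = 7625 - 1742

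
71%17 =3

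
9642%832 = 490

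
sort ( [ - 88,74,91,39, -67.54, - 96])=[ - 96, - 88, - 67.54,39,74,91]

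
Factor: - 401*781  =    -  313181  =  -  11^1*71^1*401^1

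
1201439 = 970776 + 230663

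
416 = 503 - 87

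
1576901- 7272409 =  - 5695508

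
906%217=38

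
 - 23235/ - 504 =7745/168  =  46.10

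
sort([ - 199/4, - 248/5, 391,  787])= [ - 199/4, - 248/5, 391,787]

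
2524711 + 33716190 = 36240901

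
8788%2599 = 991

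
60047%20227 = 19593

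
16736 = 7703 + 9033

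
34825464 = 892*39042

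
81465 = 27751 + 53714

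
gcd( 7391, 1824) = 19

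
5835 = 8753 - 2918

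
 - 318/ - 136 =2 + 23/68=2.34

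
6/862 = 3/431 = 0.01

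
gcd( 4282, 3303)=1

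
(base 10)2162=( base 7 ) 6206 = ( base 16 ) 872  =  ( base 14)B06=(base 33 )1wh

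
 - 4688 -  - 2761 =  - 1927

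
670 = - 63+733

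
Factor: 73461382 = 2^1*31^1*439^1*2699^1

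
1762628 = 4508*391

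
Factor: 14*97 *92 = 2^3*7^1*23^1*97^1 = 124936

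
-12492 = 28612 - 41104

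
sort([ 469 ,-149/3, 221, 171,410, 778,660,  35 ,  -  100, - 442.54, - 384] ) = [  -  442.54, - 384,  -  100,  -  149/3, 35 , 171, 221,410,469,660, 778 ]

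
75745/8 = 9468 + 1/8 = 9468.12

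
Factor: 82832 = 2^4*31^1*167^1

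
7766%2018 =1712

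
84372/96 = 878+7/8= 878.88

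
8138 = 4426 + 3712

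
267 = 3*89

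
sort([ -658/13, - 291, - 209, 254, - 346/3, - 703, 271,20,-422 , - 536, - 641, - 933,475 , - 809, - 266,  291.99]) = [-933, - 809,- 703, - 641, - 536, - 422, - 291, - 266,-209, - 346/3,-658/13, 20, 254,271,291.99, 475 ] 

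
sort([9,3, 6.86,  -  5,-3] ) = [ - 5,-3,3,6.86 , 9]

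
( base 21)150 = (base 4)20202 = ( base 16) 222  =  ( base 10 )546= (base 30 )I6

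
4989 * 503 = 2509467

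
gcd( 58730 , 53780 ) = 10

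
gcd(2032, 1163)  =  1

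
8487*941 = 7986267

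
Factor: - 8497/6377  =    -  7^( - 1) * 29^1 * 293^1 *911^( - 1)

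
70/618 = 35/309 = 0.11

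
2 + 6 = 8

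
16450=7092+9358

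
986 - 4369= - 3383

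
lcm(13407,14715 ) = 603315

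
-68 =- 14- 54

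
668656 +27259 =695915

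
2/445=2/445 = 0.00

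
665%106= 29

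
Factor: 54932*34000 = 1867688000= 2^6*5^3*17^1*31^1*443^1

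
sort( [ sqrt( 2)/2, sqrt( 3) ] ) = [sqrt( 2)/2, sqrt( 3) ]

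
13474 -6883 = 6591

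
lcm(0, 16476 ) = 0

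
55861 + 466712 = 522573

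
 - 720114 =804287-1524401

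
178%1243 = 178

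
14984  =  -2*(-7492 ) 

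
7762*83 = 644246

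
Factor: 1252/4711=2^2 * 7^(- 1 )*313^1*673^( -1)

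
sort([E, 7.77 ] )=[E,7.77]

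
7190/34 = 211  +  8/17 = 211.47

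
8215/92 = 8215/92 = 89.29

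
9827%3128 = 443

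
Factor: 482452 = 2^2*103^1*1171^1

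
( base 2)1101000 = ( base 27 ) 3n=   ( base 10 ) 104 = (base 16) 68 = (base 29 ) 3h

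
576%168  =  72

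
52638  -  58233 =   -  5595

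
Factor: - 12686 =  - 2^1*6343^1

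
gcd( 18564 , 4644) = 12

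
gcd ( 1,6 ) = 1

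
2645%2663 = 2645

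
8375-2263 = 6112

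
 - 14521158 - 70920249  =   - 85441407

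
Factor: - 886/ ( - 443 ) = 2^1 = 2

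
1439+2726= 4165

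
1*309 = 309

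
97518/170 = 48759/85 = 573.64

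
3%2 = 1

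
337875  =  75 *4505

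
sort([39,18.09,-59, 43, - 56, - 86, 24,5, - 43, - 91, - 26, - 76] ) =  [ - 91 ,-86,-76, - 59, -56, - 43,- 26,5, 18.09, 24,39,43]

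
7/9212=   1/1316 = 0.00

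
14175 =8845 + 5330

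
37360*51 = 1905360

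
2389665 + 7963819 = 10353484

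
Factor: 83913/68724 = 2^ (-2)*3^( - 1)*23^( - 1)*337^1 = 337/276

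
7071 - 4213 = 2858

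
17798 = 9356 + 8442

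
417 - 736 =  - 319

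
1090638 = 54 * 20197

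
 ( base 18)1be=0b1000011000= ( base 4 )20120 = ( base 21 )14b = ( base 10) 536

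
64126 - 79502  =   - 15376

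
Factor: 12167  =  23^3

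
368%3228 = 368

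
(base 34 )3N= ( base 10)125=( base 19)6B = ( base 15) 85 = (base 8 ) 175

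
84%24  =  12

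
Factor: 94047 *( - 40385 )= - 3^1*  5^1*23^1*29^1*41^1*47^1 * 197^1 = - 3798088095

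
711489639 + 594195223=1305684862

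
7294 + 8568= 15862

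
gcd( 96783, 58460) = 1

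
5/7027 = 5/7027 = 0.00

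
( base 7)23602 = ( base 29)788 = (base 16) 17EF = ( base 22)ceb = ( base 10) 6127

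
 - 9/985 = -9/985 = - 0.01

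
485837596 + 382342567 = 868180163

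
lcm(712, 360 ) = 32040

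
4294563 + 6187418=10481981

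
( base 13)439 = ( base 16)2d4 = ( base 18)244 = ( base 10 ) 724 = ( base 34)la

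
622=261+361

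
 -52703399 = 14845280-67548679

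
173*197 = 34081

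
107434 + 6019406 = 6126840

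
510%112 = 62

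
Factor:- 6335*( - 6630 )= 42001050 = 2^1*3^1*5^2*7^1*13^1*17^1*181^1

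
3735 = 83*45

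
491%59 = 19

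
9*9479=85311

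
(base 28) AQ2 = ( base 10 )8570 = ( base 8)20572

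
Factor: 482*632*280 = 85294720  =  2^7 * 5^1 * 7^1*79^1*241^1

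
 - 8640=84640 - 93280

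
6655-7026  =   - 371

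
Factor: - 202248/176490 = -2^2*5^ ( - 1 ) * 37^( - 1)*53^1=- 212/185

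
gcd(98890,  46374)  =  2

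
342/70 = 4 + 31/35  =  4.89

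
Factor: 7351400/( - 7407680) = - 2^( - 3) * 5^1*59^1*89^1*3307^ (  -  1) = - 26255/26456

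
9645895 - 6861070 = 2784825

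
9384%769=156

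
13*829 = 10777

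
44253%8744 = 533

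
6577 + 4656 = 11233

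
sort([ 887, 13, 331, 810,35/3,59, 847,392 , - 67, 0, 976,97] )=[ - 67, 0 , 35/3,13,  59, 97,331, 392,810,  847,887,976 ] 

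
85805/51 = 85805/51= 1682.45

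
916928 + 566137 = 1483065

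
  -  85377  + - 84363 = -169740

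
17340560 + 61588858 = 78929418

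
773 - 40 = 733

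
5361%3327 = 2034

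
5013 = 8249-3236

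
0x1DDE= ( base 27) ad5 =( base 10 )7646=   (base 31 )7tk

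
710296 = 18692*38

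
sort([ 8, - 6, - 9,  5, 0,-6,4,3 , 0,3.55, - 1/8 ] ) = [-9, - 6, - 6,-1/8,0,0, 3,3.55, 4,5, 8 ] 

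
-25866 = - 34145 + 8279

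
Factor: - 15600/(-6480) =3^(-3 )*5^1 * 13^1 = 65/27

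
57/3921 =19/1307 =0.01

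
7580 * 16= 121280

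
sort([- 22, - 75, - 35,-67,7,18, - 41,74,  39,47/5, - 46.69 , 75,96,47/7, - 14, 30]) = [ - 75, - 67,-46.69, - 41, - 35 , - 22, - 14,47/7,7,47/5, 18, 30,39, 74,75 , 96 ] 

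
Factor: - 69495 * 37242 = -2^1*3^3*5^1*41^1*113^1*2069^1 = -2588132790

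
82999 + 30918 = 113917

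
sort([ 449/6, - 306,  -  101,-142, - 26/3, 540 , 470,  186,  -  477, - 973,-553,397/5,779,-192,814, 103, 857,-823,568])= [ - 973, - 823, - 553, - 477,-306, - 192, - 142, - 101,  -  26/3,449/6, 397/5,103,186,470,540,568,  779 , 814,857]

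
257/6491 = 257/6491 = 0.04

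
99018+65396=164414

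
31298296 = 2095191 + 29203105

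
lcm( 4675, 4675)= 4675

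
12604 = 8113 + 4491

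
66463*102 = 6779226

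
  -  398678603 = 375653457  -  774332060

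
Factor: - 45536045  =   - 5^1*9107209^1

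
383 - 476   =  -93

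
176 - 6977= -6801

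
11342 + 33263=44605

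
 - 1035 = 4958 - 5993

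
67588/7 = 9655 + 3/7 = 9655.43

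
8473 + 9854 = 18327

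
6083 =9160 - 3077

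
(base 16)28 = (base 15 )2a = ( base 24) 1g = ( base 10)40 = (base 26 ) 1E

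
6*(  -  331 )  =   - 1986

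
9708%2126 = 1204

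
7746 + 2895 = 10641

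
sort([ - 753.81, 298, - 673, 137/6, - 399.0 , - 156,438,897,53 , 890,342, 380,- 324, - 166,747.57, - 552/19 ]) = [ - 753.81, - 673, - 399.0 , - 324, - 166, - 156, - 552/19, 137/6, 53,  298,  342, 380,438, 747.57, 890, 897] 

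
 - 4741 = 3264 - 8005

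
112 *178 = 19936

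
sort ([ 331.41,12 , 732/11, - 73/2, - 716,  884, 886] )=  [ - 716, - 73/2,  12,732/11,  331.41,884, 886]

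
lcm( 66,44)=132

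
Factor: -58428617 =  - 13^1* 4494509^1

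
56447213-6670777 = 49776436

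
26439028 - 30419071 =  - 3980043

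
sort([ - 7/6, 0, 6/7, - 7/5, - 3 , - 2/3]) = [  -  3, - 7/5, - 7/6, - 2/3,0,6/7 ]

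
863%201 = 59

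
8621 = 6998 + 1623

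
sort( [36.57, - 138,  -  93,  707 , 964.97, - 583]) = [ - 583, - 138, - 93, 36.57, 707, 964.97 ] 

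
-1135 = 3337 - 4472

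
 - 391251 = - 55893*7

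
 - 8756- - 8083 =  - 673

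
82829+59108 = 141937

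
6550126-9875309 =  - 3325183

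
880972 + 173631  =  1054603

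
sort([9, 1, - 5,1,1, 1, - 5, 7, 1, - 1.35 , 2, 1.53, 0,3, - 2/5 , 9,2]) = [ - 5, - 5, - 1.35 ,  -  2/5, 0,1, 1,1, 1, 1,  1.53, 2,2,3  ,  7, 9,9] 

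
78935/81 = 974 + 41/81=974.51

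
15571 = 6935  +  8636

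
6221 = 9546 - 3325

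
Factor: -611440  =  -2^4*5^1*7643^1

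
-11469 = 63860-75329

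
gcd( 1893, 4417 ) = 631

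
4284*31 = 132804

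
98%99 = 98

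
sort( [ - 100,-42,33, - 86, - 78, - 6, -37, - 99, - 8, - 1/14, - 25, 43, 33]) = [ - 100, - 99,  -  86,  -  78,-42, - 37, - 25, - 8, - 6, - 1/14 , 33, 33,43 ] 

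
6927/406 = 6927/406 =17.06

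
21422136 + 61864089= 83286225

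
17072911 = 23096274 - 6023363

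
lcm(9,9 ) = 9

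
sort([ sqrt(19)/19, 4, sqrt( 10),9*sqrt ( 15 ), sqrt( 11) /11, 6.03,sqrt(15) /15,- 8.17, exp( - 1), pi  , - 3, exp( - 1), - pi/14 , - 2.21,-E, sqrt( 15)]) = [ - 8.17, - 3, - E, - 2.21, - pi/14, sqrt(19 ) /19,sqrt( 15)/15,sqrt ( 11 ) /11, exp( - 1), exp( - 1), pi, sqrt( 10),sqrt( 15),4, 6.03,9*sqrt( 15 )]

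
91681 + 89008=180689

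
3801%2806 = 995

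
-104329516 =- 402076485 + 297746969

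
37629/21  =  12543/7= 1791.86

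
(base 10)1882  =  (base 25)307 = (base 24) 36A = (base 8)3532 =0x75A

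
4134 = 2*2067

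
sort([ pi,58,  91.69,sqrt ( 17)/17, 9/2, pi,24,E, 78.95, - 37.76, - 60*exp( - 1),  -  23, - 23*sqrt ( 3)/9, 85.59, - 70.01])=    [ - 70.01,-37.76 ,  -  23,- 60*exp ( - 1), - 23 * sqrt( 3 ) /9,sqrt (17)/17, E,pi, pi, 9/2, 24,  58,78.95, 85.59 , 91.69]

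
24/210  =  4/35 = 0.11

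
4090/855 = 4 + 134/171 = 4.78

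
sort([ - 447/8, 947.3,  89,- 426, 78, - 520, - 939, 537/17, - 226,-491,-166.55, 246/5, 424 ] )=[- 939 ,-520,- 491, - 426,-226, - 166.55,  -  447/8,537/17,246/5,78,89,424, 947.3 ] 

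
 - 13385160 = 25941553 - 39326713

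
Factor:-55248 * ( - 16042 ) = 886288416 = 2^5*3^1*13^1*617^1*1151^1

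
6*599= 3594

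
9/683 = 9/683 =0.01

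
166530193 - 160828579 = 5701614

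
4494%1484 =42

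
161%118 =43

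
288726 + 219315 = 508041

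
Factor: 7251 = 3^1*2417^1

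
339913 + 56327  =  396240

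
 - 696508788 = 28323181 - 724831969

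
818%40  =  18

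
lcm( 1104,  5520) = 5520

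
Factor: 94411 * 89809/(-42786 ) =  -2^( - 1) * 3^(  -  2 )*19^1*2377^ ( - 1 )*4969^1* 89809^1 =-  8478957499/42786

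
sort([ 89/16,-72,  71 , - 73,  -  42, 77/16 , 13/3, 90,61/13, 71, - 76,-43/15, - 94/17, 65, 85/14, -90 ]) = [-90, - 76,-73 , - 72,  -  42,-94/17,-43/15,13/3,61/13, 77/16,89/16,85/14, 65, 71,71,90 ]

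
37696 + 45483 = 83179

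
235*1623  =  381405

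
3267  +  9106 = 12373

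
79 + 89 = 168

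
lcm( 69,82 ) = 5658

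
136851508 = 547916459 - 411064951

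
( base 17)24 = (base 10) 38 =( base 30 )18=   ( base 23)1F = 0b100110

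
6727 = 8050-1323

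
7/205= 7/205 = 0.03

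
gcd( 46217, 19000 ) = 1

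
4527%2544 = 1983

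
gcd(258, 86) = 86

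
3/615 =1/205= 0.00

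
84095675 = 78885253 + 5210422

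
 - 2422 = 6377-8799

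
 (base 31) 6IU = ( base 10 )6354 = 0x18D2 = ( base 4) 1203102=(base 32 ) 66I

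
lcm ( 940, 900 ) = 42300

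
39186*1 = 39186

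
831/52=831/52 = 15.98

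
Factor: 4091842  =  2^1*29^1*70549^1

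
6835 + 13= 6848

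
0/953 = 0 = 0.00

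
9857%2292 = 689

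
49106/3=49106/3 = 16368.67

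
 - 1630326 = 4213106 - 5843432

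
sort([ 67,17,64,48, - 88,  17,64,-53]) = [ - 88,-53, 17 , 17,48, 64,64,67]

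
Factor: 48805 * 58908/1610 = 287500494/161  =  2^1 * 3^1*7^( - 1)*23^(-1 )*43^1*227^1*4909^1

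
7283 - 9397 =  - 2114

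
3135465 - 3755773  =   - 620308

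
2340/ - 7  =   -2340/7 = -334.29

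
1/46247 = 1/46247 = 0.00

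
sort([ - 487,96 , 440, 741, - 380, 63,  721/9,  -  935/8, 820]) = [ - 487,-380  ,- 935/8, 63, 721/9, 96, 440,741,  820]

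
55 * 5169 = 284295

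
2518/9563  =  2518/9563 = 0.26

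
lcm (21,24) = 168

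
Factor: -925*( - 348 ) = 321900=2^2*3^1*5^2*29^1*37^1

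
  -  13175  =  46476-59651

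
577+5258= 5835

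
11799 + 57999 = 69798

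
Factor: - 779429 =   -  7^1*111347^1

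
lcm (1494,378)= 31374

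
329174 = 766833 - 437659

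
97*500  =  48500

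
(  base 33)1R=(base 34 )1Q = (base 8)74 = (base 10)60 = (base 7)114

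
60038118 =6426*9343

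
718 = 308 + 410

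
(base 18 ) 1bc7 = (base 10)9619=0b10010110010011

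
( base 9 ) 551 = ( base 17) 199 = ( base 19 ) 14E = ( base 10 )451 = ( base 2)111000011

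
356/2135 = 356/2135 = 0.17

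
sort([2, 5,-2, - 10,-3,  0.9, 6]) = [-10 ,-3, - 2, 0.9, 2,5,6] 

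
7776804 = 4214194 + 3562610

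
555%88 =27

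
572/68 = 8+ 7/17 = 8.41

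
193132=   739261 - 546129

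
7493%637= 486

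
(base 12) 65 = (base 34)29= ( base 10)77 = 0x4D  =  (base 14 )57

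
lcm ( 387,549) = 23607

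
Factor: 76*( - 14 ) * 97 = -103208 = -2^3*7^1*19^1*97^1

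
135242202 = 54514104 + 80728098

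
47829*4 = 191316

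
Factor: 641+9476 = 10117 = 67^1 * 151^1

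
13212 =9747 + 3465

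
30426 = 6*5071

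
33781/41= 33781/41 = 823.93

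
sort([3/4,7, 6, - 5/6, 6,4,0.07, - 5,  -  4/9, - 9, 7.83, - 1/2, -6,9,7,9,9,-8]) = [ - 9, - 8,  -  6,-5,  -  5/6,  -  1/2,-4/9,0.07, 3/4,4, 6 , 6,7,7 , 7.83,9, 9,9]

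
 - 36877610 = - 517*71330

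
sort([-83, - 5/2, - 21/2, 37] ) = [ -83,- 21/2,  -  5/2,37 ]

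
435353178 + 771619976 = 1206973154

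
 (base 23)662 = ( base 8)6362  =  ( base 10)3314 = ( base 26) 4NC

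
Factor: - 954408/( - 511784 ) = 3^1*23^1*37^( -1)=69/37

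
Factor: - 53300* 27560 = -2^5*  5^3 * 13^2 * 41^1 * 53^1 = - 1468948000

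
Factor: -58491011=-3187^1*18353^1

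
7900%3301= 1298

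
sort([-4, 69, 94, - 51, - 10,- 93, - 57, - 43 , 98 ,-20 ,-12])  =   [ - 93, - 57, - 51, - 43,-20, -12,-10,-4,69,94,98]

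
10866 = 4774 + 6092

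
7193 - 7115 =78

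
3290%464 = 42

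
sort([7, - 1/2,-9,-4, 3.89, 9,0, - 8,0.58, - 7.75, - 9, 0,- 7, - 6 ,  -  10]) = [ - 10,  -  9, - 9,- 8, - 7.75,  -  7, - 6, - 4 , - 1/2,0, 0,0.58, 3.89, 7,9 ]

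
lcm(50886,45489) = 3002274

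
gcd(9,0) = 9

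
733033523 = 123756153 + 609277370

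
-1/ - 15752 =1/15752 =0.00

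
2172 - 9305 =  - 7133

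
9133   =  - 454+9587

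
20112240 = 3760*5349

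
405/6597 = 45/733 = 0.06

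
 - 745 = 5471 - 6216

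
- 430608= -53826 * 8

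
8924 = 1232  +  7692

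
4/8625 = 4/8625= 0.00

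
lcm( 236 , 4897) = 19588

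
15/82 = 15/82 = 0.18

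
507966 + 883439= 1391405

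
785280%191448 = 19488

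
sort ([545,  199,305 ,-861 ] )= [-861,199, 305, 545 ]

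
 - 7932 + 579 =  - 7353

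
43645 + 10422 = 54067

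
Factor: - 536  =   - 2^3*67^1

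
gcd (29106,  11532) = 6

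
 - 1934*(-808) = 1562672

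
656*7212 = 4731072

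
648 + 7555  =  8203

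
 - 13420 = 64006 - 77426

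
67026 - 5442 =61584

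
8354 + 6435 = 14789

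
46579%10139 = 6023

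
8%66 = 8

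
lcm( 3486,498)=3486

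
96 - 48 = 48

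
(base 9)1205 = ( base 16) 380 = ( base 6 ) 4052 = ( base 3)1020012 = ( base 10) 896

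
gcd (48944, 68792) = 8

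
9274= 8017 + 1257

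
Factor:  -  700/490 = - 10/7 = -2^1*5^1*7^( - 1 ) 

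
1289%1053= 236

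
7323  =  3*2441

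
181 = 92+89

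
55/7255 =11/1451  =  0.01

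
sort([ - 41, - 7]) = [ - 41,  -  7]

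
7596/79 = 96+12/79 = 96.15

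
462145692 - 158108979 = 304036713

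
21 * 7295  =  153195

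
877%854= 23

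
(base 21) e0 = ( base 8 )446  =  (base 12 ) 206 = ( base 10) 294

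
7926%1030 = 716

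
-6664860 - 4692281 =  - 11357141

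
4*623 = 2492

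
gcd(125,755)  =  5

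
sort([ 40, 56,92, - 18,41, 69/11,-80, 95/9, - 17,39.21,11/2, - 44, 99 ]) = [  -  80,-44,-18,  -  17,11/2, 69/11,95/9 , 39.21,40, 41,56,92,99 ] 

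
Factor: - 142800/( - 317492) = 300/667 = 2^2*3^1*5^2*23^( -1) * 29^( - 1)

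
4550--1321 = 5871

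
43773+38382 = 82155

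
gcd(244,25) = 1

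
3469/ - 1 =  - 3469 + 0/1 =-3469.00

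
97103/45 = 97103/45 = 2157.84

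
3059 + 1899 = 4958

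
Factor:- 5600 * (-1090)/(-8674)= -3052000/4337 = -2^5  *  5^3 * 7^1*109^1*4337^(- 1 ) 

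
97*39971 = 3877187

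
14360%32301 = 14360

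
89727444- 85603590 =4123854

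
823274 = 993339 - 170065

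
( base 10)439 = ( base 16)1B7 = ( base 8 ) 667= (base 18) 167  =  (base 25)HE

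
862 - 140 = 722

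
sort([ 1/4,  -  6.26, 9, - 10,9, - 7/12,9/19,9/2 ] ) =[ - 10,- 6.26, - 7/12, 1/4,9/19 , 9/2,9, 9]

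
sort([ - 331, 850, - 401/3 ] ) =[ - 331 , - 401/3, 850]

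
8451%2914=2623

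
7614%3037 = 1540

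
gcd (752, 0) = 752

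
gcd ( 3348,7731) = 9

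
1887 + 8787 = 10674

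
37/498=37/498  =  0.07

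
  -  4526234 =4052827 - 8579061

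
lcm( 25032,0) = 0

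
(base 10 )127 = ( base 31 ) 43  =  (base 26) 4N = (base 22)5h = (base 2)1111111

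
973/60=973/60 =16.22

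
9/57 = 3/19   =  0.16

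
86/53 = 86/53= 1.62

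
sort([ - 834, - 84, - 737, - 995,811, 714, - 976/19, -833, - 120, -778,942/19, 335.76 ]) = [ - 995, - 834, - 833, - 778, - 737,-120, -84, - 976/19, 942/19, 335.76,714,811 ]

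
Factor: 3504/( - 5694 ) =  - 2^3*13^( - 1) = - 8/13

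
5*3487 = 17435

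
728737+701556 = 1430293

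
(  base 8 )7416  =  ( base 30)48e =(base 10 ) 3854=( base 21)8FB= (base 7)14144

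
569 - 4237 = - 3668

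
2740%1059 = 622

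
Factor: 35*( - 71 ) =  -2485= -5^1*7^1*71^1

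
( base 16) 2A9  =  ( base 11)56a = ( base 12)489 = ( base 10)681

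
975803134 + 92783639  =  1068586773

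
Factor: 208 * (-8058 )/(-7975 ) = 2^5 * 3^1  *5^( - 2) * 11^ ( - 1)*13^1 * 17^1*29^ ( - 1)*79^1 =1676064/7975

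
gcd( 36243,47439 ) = 9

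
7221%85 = 81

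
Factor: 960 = 2^6*3^1*5^1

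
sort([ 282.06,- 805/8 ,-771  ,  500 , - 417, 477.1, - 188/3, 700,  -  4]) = [  -  771,  -  417, - 805/8, - 188/3, - 4, 282.06, 477.1,  500, 700] 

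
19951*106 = 2114806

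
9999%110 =99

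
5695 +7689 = 13384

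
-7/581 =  - 1/83 = - 0.01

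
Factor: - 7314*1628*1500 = -2^5*3^2*5^3 * 11^1*23^1*37^1*53^1 = - 17860788000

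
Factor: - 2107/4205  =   - 5^( - 1)*7^2*29^( - 2)*43^1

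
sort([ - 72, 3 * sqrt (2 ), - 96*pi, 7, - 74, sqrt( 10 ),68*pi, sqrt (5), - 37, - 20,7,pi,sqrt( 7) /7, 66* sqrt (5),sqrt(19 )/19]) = [ - 96*pi, - 74, - 72,-37 , -20,sqrt(19)/19,sqrt (7) /7,sqrt(5),pi, sqrt (10), 3*sqrt(2), 7,7,66*sqrt( 5),68*pi]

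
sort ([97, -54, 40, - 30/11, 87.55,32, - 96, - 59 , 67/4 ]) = [-96, -59,  -  54,  -  30/11, 67/4,32,40,87.55,97 ] 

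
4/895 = 4/895  =  0.00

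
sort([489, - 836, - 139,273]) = [-836, - 139,273,489]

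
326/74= 4 + 15/37 =4.41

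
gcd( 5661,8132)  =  1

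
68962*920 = 63445040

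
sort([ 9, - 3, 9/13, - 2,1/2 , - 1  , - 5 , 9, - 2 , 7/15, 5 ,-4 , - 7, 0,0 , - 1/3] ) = [- 7, - 5, - 4, - 3, - 2, - 2 ,-1  ,-1/3,0,0, 7/15,1/2,9/13,5,9, 9]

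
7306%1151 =400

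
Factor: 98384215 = 5^1 * 41^1*43^1*11161^1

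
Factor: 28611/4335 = 3^1 * 5^( - 1 )*11^1=33/5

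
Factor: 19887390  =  2^1*3^3 * 5^1*73^1*1009^1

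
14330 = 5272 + 9058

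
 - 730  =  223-953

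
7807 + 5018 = 12825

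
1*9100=9100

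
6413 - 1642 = 4771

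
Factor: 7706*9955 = 2^1*5^1*11^1*181^1*3853^1  =  76713230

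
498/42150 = 83/7025= 0.01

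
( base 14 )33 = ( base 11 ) 41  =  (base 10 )45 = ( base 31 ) 1e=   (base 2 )101101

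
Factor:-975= - 3^1*5^2*13^1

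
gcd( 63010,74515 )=5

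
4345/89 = 48+73/89 = 48.82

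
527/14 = 527/14 = 37.64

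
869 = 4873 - 4004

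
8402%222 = 188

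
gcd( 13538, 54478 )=2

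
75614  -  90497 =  - 14883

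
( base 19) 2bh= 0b1110110100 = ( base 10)948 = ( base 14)4BA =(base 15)433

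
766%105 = 31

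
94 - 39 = 55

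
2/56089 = 2/56089 = 0.00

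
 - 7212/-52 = 1803/13=138.69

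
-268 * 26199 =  - 7021332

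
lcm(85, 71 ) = 6035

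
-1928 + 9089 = 7161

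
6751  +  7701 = 14452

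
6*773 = 4638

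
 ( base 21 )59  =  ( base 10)114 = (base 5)424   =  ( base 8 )162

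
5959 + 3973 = 9932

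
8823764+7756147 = 16579911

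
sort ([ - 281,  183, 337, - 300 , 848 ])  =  [ - 300,- 281, 183,337,848]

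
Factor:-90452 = - 2^2*22613^1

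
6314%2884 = 546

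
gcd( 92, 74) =2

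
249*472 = 117528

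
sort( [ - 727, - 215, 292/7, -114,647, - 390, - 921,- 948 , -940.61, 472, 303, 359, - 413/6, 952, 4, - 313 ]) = [ -948, - 940.61, - 921, - 727, - 390, - 313,- 215, - 114, - 413/6, 4, 292/7, 303, 359,472, 647,952] 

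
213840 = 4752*45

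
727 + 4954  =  5681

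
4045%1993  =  59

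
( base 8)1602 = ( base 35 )pn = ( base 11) 747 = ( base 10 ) 898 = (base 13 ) 541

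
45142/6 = 22571/3 =7523.67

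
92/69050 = 46/34525 = 0.00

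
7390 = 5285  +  2105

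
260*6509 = 1692340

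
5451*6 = 32706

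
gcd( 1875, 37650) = 75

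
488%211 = 66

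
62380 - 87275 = -24895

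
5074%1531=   481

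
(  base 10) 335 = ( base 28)BR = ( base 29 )BG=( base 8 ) 517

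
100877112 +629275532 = 730152644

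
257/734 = 257/734 = 0.35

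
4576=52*88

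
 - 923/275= - 923/275= - 3.36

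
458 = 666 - 208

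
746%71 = 36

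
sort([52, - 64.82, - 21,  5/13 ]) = [-64.82, - 21,  5/13,52 ]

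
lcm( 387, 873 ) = 37539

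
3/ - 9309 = -1 + 3102/3103 = -  0.00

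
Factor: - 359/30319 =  - 359^1*30319^(-1) 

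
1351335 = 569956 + 781379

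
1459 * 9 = 13131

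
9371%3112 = 35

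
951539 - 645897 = 305642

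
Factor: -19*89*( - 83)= 140353 = 19^1* 83^1*89^1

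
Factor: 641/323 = 17^( - 1)*19^( - 1)*641^1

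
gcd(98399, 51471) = 7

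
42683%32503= 10180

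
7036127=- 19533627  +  26569754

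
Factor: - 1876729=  - 541^1*3469^1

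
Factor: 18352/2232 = 2^1*3^(-2 ) * 37^1 = 74/9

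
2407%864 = 679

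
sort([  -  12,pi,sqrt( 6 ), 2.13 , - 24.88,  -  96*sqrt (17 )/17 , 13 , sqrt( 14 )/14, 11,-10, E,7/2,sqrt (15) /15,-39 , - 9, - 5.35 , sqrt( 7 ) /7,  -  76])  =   [-76,  -  39, - 24.88,-96*sqrt( 17)/17,-12 ,-10, - 9,-5.35, sqrt( 15) /15, sqrt(14)/14, sqrt( 7)/7 , 2.13, sqrt (6 ), E,pi, 7/2, 11 , 13]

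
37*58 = 2146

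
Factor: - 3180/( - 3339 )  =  2^2*3^( - 1 )*5^1*7^( - 1) = 20/21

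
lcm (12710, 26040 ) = 1067640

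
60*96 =5760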